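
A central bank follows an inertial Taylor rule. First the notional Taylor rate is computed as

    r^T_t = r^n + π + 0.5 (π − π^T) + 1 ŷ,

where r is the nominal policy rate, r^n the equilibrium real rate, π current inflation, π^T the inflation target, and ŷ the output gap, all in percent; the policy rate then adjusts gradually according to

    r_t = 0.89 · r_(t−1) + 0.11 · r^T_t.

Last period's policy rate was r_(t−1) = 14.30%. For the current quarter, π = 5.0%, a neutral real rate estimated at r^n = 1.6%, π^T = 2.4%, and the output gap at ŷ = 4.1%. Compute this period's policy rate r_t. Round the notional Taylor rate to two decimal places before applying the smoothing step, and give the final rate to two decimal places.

r^T_t = 1.6 + 5.0 + 0.5 × (5.0 − 2.4) + 1 × 4.1
   = 1.6 + 5 + 1.3 + 4.1 = 12.00
r_t = 0.89 × 14.30 + 0.11 × 12.00 = 12.727 + 1.32 = 14.05

14.05%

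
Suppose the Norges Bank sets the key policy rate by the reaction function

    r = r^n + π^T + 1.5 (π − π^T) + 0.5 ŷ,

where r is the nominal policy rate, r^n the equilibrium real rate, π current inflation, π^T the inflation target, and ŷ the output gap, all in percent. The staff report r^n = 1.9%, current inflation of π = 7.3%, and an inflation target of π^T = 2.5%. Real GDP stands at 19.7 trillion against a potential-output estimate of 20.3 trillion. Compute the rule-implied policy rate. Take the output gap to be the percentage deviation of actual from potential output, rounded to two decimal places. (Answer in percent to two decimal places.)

Output gap = 100 × (19.7 − 20.3) / 20.3 = -2.96%.
r = 1.90 + 2.50 + 1.5 × (7.30 − 2.50) + 0.5 × (-2.96)
   = 1.90 + 2.5 + 7.2 − 1.48 = 10.12

10.12%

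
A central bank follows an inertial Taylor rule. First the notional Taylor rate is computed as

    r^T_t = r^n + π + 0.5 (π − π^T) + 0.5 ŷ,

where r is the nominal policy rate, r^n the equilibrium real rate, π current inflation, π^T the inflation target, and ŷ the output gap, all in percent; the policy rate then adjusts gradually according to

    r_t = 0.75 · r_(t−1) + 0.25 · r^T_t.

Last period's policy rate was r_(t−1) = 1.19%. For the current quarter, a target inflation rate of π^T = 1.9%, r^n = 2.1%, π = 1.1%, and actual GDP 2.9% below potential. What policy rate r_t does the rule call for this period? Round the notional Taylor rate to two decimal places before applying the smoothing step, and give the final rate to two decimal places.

1.23%

Output 2.9% below potential → ŷ = -2.9.
r^T_t = 2.1 + 1.1 + 0.5 × (1.1 − 1.9) + 0.5 × (-2.9)
   = 2.1 + 1.1 − 0.4 − 1.45 = 1.35
r_t = 0.75 × 1.19 + 0.25 × 1.35 = 0.8925 + 0.3375 = 1.23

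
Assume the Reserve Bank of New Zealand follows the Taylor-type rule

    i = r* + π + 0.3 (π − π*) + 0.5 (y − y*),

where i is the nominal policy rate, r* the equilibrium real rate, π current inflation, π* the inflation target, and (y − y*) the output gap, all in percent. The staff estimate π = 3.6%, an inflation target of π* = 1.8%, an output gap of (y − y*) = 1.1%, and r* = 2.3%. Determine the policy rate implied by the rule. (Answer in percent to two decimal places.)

i = 2.3 + 3.6 + 0.3 × (3.6 − 1.8) + 0.5 × 1.1
   = 2.3 + 3.6 + 0.54 + 0.55 = 6.99

6.99%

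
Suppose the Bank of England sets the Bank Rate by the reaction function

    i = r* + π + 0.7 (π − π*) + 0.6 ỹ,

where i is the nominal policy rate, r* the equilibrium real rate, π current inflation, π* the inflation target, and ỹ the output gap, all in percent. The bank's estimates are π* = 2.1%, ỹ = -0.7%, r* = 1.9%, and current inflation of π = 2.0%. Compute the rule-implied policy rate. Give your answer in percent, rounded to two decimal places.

i = 1.9 + 2.0 + 0.7 × (2.0 − 2.1) + 0.6 × (-0.7)
   = 1.9 + 2 − 0.07 − 0.42 = 3.41

3.41%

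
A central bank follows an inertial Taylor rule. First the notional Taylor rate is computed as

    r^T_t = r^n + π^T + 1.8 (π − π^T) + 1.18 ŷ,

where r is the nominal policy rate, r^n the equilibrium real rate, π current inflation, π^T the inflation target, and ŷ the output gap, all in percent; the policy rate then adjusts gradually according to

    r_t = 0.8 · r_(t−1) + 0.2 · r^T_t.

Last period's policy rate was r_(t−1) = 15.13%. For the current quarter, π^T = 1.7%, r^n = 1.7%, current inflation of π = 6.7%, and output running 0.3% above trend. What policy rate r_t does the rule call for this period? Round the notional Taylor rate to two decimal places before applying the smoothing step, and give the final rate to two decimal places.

14.65%

Output 0.3% above potential → ŷ = 0.3.
r^T_t = 1.7 + 1.7 + 1.8 × (6.7 − 1.7) + 1.18 × 0.3
   = 1.7 + 1.7 + 9 + 0.354 = 12.75
r_t = 0.8 × 15.13 + 0.2 × 12.75 = 12.104 + 2.55 = 14.65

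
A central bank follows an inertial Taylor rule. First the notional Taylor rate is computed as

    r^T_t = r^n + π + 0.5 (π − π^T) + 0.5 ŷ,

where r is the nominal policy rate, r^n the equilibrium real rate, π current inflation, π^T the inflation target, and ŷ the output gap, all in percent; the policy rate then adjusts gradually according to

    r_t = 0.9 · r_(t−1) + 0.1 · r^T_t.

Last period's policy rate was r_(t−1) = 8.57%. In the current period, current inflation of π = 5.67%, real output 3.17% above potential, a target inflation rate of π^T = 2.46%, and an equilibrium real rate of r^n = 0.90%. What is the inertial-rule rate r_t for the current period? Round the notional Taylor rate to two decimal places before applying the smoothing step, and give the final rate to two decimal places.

Output 3.17% above potential → ŷ = 3.17.
r^T_t = 0.90 + 5.67 + 0.5 × (5.67 − 2.46) + 0.5 × 3.17
   = 0.90 + 5.67 + 1.605 + 1.585 = 9.76
r_t = 0.9 × 8.57 + 0.1 × 9.76 = 7.713 + 0.976 = 8.69

8.69%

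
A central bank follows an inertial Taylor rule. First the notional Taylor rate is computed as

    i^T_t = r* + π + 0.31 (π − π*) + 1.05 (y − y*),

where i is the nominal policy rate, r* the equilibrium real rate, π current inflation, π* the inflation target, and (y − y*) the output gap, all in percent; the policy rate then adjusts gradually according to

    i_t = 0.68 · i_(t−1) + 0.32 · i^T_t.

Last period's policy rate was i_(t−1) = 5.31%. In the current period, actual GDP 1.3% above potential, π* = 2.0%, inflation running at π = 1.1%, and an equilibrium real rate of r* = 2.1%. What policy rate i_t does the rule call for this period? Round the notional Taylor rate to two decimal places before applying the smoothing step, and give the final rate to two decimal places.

Output 1.3% above potential → (y − y*) = 1.3.
i^T_t = 2.1 + 1.1 + 0.31 × (1.1 − 2.0) + 1.05 × 1.3
   = 2.1 + 1.1 − 0.279 + 1.365 = 4.29
i_t = 0.68 × 5.31 + 0.32 × 4.29 = 3.6108 + 1.3728 = 4.98

4.98%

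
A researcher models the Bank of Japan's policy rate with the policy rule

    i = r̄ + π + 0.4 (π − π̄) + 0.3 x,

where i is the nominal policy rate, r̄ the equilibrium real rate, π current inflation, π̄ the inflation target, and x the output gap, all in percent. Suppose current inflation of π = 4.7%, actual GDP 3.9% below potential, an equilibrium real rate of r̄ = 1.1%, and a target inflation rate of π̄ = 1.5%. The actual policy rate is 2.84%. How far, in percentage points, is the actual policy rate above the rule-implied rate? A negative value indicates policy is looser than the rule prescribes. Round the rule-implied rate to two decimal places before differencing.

Output 3.9% below potential → x = -3.9.
i = 1.1 + 4.7 + 0.4 × (4.7 − 1.5) + 0.3 × (-3.9)
   = 1.1 + 4.7 + 1.28 − 1.17 = 5.91
Deviation = 2.84 − 5.91 = -3.07 pp.

-3.07 pp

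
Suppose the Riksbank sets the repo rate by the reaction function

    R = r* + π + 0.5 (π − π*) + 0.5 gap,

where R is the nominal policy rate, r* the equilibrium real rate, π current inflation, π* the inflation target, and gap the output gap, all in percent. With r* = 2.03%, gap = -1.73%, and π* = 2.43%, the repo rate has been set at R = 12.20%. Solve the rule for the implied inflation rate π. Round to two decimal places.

8.17%

Collecting π: R = r* + (1 + 0.5) π − 0.5 π* + 0.5 gap
1.5 π = 12.20 − 2.03 + 0.5 × 2.43 − 0.5 × (-1.73) = 12.25
π = 12.25 / 1.5 = 8.17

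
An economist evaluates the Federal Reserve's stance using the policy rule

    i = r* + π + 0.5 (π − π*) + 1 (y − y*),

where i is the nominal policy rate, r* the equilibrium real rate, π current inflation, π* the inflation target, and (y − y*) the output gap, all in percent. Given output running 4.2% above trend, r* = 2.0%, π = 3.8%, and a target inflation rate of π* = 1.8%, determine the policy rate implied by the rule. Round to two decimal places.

11.00%

Output 4.2% above potential → (y − y*) = 4.2.
i = 2.0 + 3.8 + 0.5 × (3.8 − 1.8) + 1 × 4.2
   = 2.0 + 3.8 + 1 + 4.2 = 11.00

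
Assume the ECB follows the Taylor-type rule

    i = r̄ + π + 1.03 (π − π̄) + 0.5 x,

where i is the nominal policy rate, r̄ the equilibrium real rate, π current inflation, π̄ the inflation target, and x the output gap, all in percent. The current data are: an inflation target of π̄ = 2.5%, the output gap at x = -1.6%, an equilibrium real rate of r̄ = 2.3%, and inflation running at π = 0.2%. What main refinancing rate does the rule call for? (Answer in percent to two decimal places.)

-0.67%

i = 2.3 + 0.2 + 1.03 × (0.2 − 2.5) + 0.5 × (-1.6)
   = 2.3 + 0.2 − 2.369 − 0.8 = -0.67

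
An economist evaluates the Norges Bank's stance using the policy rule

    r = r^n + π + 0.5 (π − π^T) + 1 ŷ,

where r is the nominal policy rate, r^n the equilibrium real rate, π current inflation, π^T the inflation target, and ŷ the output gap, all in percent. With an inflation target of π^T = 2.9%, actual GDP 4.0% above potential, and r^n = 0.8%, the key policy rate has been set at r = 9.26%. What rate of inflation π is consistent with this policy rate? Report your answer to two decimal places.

Output 4.0% above potential → ŷ = 4.0.
Collecting π: r = r^n + (1 + 0.5) π − 0.5 π^T + 1 ŷ
1.5 π = 9.26 − 0.8 + 0.5 × 2.9 − 1 × 4.0 = 5.91
π = 5.91 / 1.5 = 3.94

3.94%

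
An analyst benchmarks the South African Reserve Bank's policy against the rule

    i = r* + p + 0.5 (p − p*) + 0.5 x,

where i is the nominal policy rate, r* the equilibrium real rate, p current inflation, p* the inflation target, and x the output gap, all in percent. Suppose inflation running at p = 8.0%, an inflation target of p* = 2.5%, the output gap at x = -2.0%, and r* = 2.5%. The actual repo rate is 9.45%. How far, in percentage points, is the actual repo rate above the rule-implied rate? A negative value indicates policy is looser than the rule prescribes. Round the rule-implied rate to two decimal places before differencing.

-2.80 pp

i = 2.5 + 8.0 + 0.5 × (8.0 − 2.5) + 0.5 × (-2.0)
   = 2.5 + 8 + 2.75 − 1 = 12.25
Deviation = 9.45 − 12.25 = -2.80 pp.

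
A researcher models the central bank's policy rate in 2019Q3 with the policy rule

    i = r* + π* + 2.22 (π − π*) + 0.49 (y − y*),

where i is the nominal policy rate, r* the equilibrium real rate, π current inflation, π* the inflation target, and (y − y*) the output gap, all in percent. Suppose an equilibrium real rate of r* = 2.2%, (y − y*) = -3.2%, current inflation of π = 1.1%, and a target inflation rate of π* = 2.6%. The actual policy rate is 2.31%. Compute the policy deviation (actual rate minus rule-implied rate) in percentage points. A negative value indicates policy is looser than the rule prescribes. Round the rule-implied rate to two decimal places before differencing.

2.41 pp

i = 2.2 + 2.6 + 2.22 × (1.1 − 2.6) + 0.49 × (-3.2)
   = 2.2 + 2.6 − 3.33 − 1.568 = -0.10
Deviation = 2.31 − (-0.10) = 2.41 pp.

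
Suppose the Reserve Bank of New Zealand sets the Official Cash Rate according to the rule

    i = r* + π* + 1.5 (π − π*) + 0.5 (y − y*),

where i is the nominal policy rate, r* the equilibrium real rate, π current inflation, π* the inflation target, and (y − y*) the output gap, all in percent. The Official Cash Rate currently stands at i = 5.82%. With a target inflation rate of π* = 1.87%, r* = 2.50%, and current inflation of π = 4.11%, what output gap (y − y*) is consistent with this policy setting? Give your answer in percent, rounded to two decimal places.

0.5 (y − y*) = 5.82 − 2.50 − 1.87 − 1.5 × (4.11 − 1.87) = -1.91
(y − y*) = -1.91 / 0.5 = -3.82

-3.82%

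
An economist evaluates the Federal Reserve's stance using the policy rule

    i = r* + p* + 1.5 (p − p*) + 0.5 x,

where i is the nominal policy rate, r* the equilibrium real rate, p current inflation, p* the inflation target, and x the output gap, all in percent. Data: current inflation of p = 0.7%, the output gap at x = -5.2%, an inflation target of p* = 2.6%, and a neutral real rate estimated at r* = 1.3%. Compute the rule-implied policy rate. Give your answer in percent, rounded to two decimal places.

-1.55%

i = 1.3 + 2.6 + 1.5 × (0.7 − 2.6) + 0.5 × (-5.2)
   = 1.3 + 2.6 − 2.85 − 2.6 = -1.55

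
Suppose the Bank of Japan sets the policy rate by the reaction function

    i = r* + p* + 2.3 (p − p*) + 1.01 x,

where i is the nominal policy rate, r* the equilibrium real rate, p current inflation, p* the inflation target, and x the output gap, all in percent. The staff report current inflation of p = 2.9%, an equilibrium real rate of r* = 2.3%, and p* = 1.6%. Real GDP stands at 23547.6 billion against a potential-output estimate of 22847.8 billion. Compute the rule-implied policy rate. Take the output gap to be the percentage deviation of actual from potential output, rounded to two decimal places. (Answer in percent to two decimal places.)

Output gap = 100 × (23547.6 − 22847.8) / 22847.8 = 3.06%.
i = 2.30 + 1.60 + 2.3 × (2.90 − 1.60) + 1.01 × 3.06
   = 2.30 + 1.6 + 2.99 + 3.0906 = 9.98

9.98%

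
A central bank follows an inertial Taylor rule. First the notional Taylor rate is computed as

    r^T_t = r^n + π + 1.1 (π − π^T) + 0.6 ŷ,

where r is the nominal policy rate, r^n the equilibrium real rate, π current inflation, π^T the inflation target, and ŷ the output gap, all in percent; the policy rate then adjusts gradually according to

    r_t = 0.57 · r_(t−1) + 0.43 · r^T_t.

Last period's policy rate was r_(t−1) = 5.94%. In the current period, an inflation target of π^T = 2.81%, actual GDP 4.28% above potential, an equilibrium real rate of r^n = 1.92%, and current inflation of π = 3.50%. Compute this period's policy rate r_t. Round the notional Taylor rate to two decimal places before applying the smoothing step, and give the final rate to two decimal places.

7.15%

Output 4.28% above potential → ŷ = 4.28.
r^T_t = 1.92 + 3.50 + 1.1 × (3.50 − 2.81) + 0.6 × 4.28
   = 1.92 + 3.5 + 0.759 + 2.568 = 8.75
r_t = 0.57 × 5.94 + 0.43 × 8.75 = 3.3858 + 3.7625 = 7.15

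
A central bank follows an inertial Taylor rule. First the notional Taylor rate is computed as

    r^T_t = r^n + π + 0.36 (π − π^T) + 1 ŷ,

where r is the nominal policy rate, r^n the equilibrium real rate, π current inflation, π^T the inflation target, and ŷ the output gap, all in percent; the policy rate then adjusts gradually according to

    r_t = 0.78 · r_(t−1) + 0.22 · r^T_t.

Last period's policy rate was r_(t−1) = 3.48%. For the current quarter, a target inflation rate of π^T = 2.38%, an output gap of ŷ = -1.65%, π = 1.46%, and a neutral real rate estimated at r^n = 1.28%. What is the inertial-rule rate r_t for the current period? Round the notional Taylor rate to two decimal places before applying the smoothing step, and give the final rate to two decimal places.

r^T_t = 1.28 + 1.46 + 0.36 × (1.46 − 2.38) + 1 × (-1.65)
   = 1.28 + 1.46 − 0.3312 − 1.65 = 0.76
r_t = 0.78 × 3.48 + 0.22 × 0.76 = 2.7144 + 0.1672 = 2.88

2.88%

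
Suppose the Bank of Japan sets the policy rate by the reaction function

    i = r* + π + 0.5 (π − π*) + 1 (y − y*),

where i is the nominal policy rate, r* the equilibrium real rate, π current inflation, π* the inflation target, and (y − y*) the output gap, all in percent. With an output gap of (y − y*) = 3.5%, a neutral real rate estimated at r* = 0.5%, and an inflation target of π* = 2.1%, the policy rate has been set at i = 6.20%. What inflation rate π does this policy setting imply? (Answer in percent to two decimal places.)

Collecting π: i = r* + (1 + 0.5) π − 0.5 π* + 1 (y − y*)
1.5 π = 6.20 − 0.5 + 0.5 × 2.1 − 1 × 3.5 = 3.25
π = 3.25 / 1.5 = 2.17

2.17%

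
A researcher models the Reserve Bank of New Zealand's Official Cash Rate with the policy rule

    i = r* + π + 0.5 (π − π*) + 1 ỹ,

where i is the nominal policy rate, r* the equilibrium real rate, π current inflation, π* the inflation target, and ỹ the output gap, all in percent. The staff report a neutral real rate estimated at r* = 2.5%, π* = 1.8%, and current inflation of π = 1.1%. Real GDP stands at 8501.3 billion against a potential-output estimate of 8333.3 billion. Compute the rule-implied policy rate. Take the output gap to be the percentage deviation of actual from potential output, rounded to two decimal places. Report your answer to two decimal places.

5.27%

Output gap = 100 × (8501.3 − 8333.3) / 8333.3 = 2.02%.
i = 2.50 + 1.10 + 0.5 × (1.10 − 1.80) + 1 × 2.02
   = 2.50 + 1.1 − 0.35 + 2.02 = 5.27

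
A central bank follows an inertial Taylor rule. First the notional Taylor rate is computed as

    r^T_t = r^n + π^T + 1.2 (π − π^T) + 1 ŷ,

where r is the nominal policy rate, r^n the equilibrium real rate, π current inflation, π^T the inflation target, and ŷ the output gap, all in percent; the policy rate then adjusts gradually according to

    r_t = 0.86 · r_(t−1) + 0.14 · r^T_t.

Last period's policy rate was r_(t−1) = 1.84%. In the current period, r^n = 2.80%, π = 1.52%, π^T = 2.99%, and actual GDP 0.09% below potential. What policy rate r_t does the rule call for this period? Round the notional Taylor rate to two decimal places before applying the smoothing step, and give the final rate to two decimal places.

Output 0.09% below potential → ŷ = -0.09.
r^T_t = 2.80 + 2.99 + 1.2 × (1.52 − 2.99) + 1 × (-0.09)
   = 2.80 + 2.99 − 1.764 − 0.09 = 3.94
r_t = 0.86 × 1.84 + 0.14 × 3.94 = 1.5824 + 0.5516 = 2.13

2.13%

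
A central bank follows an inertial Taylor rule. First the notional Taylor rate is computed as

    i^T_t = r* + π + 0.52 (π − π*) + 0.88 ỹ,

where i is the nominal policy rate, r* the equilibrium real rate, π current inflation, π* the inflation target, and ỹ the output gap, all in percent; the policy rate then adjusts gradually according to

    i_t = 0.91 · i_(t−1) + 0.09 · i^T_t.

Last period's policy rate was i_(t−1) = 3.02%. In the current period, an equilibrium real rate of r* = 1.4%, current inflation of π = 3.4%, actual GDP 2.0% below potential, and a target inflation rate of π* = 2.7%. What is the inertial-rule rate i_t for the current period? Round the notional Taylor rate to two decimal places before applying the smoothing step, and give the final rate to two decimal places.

3.05%

Output 2.0% below potential → ỹ = -2.0.
i^T_t = 1.4 + 3.4 + 0.52 × (3.4 − 2.7) + 0.88 × (-2.0)
   = 1.4 + 3.4 + 0.364 − 1.76 = 3.40
i_t = 0.91 × 3.02 + 0.09 × 3.40 = 2.7482 + 0.306 = 3.05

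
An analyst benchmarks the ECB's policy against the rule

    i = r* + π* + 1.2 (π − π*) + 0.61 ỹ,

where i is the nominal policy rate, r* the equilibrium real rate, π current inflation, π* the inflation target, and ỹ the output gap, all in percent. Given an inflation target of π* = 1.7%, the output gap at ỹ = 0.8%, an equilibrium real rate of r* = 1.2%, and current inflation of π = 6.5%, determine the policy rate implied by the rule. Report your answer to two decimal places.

i = 1.2 + 1.7 + 1.2 × (6.5 − 1.7) + 0.61 × 0.8
   = 1.2 + 1.7 + 5.76 + 0.488 = 9.15

9.15%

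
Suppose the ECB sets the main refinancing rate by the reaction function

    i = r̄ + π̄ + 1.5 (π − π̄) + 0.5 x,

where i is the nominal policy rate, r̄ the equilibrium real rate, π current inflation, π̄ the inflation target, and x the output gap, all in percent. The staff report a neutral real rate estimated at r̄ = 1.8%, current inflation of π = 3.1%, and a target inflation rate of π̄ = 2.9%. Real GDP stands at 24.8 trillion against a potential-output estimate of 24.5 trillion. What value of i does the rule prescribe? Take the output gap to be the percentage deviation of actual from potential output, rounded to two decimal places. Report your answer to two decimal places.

5.61%

Output gap = 100 × (24.8 − 24.5) / 24.5 = 1.22%.
i = 1.80 + 2.90 + 1.5 × (3.10 − 2.90) + 0.5 × 1.22
   = 1.80 + 2.9 + 0.3 + 0.61 = 5.61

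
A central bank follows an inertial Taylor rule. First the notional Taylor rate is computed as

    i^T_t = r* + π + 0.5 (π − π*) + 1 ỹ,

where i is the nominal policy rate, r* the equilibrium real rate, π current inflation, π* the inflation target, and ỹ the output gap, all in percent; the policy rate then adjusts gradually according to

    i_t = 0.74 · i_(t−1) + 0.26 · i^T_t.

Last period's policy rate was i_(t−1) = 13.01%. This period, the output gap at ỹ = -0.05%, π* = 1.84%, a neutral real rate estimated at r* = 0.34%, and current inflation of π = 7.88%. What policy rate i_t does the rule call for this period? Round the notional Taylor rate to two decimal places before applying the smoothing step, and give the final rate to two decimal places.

i^T_t = 0.34 + 7.88 + 0.5 × (7.88 − 1.84) + 1 × (-0.05)
   = 0.34 + 7.88 + 3.02 − 0.05 = 11.19
i_t = 0.74 × 13.01 + 0.26 × 11.19 = 9.6274 + 2.9094 = 12.54

12.54%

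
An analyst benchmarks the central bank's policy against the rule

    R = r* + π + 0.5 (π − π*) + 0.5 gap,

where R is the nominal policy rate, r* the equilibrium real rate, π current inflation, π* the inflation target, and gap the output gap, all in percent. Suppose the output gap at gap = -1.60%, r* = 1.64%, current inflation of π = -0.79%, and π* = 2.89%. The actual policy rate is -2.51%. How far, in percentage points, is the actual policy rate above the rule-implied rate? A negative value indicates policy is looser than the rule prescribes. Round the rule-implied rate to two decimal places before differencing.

R = 1.64 + (-0.79) + 0.5 × (-0.79 − 2.89) + 0.5 × (-1.60)
   = 1.64 − 0.79 − 1.84 − 0.8 = -1.79
Deviation = -2.51 − (-1.79) = -0.72 pp.

-0.72 pp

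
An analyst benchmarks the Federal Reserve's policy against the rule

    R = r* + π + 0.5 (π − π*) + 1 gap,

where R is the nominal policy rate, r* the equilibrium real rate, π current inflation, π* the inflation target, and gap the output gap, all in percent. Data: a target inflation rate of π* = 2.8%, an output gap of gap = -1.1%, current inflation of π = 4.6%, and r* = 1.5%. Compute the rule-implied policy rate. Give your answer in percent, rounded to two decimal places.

5.90%

R = 1.5 + 4.6 + 0.5 × (4.6 − 2.8) + 1 × (-1.1)
   = 1.5 + 4.6 + 0.9 − 1.1 = 5.90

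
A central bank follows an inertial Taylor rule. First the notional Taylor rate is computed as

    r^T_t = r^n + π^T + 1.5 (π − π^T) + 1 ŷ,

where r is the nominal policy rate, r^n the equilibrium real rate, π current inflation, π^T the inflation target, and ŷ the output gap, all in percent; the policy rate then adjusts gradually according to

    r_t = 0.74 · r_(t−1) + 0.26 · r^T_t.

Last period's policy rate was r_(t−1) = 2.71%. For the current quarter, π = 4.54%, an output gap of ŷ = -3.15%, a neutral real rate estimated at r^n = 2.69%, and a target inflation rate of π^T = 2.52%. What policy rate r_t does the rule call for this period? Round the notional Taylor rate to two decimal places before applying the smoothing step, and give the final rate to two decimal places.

3.33%

r^T_t = 2.69 + 2.52 + 1.5 × (4.54 − 2.52) + 1 × (-3.15)
   = 2.69 + 2.52 + 3.03 − 3.15 = 5.09
r_t = 0.74 × 2.71 + 0.26 × 5.09 = 2.0054 + 1.3234 = 3.33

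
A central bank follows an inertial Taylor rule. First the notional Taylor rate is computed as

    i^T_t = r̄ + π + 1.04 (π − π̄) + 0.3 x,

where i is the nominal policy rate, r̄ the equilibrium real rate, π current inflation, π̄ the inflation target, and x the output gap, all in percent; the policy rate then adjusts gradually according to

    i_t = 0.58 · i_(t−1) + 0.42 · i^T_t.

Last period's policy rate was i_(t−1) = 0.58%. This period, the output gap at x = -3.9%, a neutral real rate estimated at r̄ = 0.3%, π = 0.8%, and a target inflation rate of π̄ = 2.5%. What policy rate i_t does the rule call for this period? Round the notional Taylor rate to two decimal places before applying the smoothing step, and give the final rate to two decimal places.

-0.44%

i^T_t = 0.3 + 0.8 + 1.04 × (0.8 − 2.5) + 0.3 × (-3.9)
   = 0.3 + 0.8 − 1.768 − 1.17 = -1.84
i_t = 0.58 × 0.58 + 0.42 × (-1.84) = 0.3364 − 0.7728 = -0.44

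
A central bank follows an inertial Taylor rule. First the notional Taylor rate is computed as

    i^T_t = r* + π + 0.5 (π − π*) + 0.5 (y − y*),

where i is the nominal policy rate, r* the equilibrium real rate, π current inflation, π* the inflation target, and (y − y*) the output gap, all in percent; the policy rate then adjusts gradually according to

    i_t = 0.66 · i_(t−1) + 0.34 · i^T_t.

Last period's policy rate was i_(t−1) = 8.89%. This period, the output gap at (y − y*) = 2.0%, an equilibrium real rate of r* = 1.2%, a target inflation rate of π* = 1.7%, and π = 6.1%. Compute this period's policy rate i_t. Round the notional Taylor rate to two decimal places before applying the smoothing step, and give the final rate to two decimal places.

9.44%

i^T_t = 1.2 + 6.1 + 0.5 × (6.1 − 1.7) + 0.5 × 2.0
   = 1.2 + 6.1 + 2.2 + 1 = 10.50
i_t = 0.66 × 8.89 + 0.34 × 10.50 = 5.8674 + 3.57 = 9.44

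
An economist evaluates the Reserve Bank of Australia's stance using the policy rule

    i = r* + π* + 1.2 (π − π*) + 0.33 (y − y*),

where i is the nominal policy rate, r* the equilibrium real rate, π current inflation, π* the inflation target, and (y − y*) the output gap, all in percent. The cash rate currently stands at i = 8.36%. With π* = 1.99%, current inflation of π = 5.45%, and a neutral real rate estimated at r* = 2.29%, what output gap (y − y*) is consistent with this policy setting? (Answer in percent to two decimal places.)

0.33 (y − y*) = 8.36 − 2.29 − 1.99 − 1.2 × (5.45 − 1.99) = -0.072
(y − y*) = -0.072 / 0.33 = -0.22

-0.22%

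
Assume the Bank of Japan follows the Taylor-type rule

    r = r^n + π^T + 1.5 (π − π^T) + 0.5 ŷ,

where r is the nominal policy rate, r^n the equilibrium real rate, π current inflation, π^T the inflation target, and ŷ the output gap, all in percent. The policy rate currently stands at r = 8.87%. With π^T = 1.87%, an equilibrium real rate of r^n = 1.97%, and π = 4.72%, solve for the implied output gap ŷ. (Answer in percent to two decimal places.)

1.51%

0.5 ŷ = 8.87 − 1.97 − 1.87 − 1.5 × (4.72 − 1.87) = 0.755
ŷ = 0.755 / 0.5 = 1.51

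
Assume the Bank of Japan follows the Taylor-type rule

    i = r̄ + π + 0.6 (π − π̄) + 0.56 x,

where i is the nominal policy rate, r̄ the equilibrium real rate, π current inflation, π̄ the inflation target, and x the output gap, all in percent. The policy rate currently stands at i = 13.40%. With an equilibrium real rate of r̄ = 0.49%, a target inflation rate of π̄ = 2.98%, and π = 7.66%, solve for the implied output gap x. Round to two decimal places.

4.36%

0.56 x = 13.40 − 0.49 − 7.66 − 0.6 × (7.66 − 2.98) = 2.442
x = 2.442 / 0.56 = 4.36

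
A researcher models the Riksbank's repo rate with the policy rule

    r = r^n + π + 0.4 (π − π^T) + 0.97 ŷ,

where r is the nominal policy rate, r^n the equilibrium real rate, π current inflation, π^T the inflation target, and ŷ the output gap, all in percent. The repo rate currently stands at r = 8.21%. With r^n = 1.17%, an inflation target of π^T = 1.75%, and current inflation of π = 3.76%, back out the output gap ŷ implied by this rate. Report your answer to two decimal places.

2.55%

0.97 ŷ = 8.21 − 1.17 − 3.76 − 0.4 × (3.76 − 1.75) = 2.476
ŷ = 2.476 / 0.97 = 2.55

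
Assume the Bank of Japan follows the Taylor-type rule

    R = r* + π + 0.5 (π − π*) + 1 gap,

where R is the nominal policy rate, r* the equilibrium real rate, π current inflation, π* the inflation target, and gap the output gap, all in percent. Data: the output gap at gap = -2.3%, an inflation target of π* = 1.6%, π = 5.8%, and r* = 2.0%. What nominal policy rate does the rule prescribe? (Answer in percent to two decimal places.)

R = 2.0 + 5.8 + 0.5 × (5.8 − 1.6) + 1 × (-2.3)
   = 2.0 + 5.8 + 2.1 − 2.3 = 7.60

7.60%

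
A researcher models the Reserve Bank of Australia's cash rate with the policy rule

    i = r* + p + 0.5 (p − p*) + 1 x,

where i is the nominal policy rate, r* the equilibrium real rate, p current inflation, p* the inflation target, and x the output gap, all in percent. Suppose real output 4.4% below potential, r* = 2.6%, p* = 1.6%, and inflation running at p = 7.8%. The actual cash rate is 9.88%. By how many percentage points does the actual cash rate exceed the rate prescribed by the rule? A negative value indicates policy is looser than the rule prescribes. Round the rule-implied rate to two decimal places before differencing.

Output 4.4% below potential → x = -4.4.
i = 2.6 + 7.8 + 0.5 × (7.8 − 1.6) + 1 × (-4.4)
   = 2.6 + 7.8 + 3.1 − 4.4 = 9.10
Deviation = 9.88 − 9.10 = 0.78 pp.

0.78 pp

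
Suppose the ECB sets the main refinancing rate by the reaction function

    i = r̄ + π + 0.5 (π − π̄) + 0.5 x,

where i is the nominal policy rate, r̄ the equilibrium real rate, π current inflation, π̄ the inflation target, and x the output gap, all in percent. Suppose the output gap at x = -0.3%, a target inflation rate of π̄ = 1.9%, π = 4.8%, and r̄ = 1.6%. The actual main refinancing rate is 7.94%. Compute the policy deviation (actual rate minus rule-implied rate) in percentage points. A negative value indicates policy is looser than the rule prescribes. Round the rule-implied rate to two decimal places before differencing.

i = 1.6 + 4.8 + 0.5 × (4.8 − 1.9) + 0.5 × (-0.3)
   = 1.6 + 4.8 + 1.45 − 0.15 = 7.70
Deviation = 7.94 − 7.70 = 0.24 pp.

0.24 pp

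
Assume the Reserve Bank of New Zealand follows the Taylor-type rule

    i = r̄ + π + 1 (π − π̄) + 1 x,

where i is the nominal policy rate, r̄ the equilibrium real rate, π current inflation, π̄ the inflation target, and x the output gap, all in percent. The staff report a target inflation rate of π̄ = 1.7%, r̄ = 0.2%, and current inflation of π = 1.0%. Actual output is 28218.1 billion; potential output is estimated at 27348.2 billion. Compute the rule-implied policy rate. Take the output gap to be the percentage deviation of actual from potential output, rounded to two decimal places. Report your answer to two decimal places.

Output gap = 100 × (28218.1 − 27348.2) / 27348.2 = 3.18%.
i = 0.20 + 1.00 + 1 × (1.00 − 1.70) + 1 × 3.18
   = 0.20 + 1 − 0.7 + 3.18 = 3.68

3.68%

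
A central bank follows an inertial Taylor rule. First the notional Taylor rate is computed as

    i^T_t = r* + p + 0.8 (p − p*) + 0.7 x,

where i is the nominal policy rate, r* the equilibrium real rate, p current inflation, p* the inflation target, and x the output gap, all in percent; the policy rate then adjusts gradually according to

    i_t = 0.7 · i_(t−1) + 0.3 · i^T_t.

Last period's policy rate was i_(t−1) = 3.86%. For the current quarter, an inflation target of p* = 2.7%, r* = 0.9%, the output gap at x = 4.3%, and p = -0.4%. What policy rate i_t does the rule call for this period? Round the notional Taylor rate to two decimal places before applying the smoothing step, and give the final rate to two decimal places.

i^T_t = 0.9 + (-0.4) + 0.8 × (-0.4 − 2.7) + 0.7 × 4.3
   = 0.9 − 0.4 − 2.48 + 3.01 = 1.03
i_t = 0.7 × 3.86 + 0.3 × 1.03 = 2.702 + 0.309 = 3.01

3.01%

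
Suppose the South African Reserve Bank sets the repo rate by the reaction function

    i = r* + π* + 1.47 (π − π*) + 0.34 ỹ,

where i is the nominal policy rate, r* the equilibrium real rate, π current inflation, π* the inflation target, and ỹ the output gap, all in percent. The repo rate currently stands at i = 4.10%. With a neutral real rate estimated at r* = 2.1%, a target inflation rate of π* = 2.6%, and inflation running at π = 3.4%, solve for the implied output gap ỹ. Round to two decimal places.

0.34 ỹ = 4.10 − 2.1 − 2.6 − 1.47 × (3.4 − 2.6) = -1.776
ỹ = -1.776 / 0.34 = -5.22

-5.22%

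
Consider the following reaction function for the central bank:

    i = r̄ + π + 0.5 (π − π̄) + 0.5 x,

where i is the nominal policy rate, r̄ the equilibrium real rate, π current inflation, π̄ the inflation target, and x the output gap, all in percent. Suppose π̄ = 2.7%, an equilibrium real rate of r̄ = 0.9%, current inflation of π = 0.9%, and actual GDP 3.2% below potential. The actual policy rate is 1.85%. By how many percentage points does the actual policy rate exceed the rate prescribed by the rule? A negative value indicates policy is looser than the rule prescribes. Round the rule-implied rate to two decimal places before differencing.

2.55 pp

Output 3.2% below potential → x = -3.2.
i = 0.9 + 0.9 + 0.5 × (0.9 − 2.7) + 0.5 × (-3.2)
   = 0.9 + 0.9 − 0.9 − 1.6 = -0.70
Deviation = 1.85 − (-0.70) = 2.55 pp.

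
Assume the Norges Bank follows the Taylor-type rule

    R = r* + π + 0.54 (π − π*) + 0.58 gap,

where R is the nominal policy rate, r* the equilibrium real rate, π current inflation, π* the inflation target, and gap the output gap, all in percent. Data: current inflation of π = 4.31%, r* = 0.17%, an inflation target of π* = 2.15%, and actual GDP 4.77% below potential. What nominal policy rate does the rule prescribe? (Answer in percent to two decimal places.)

Output 4.77% below potential → gap = -4.77.
R = 0.17 + 4.31 + 0.54 × (4.31 − 2.15) + 0.58 × (-4.77)
   = 0.17 + 4.31 + 1.1664 − 2.7666 = 2.88

2.88%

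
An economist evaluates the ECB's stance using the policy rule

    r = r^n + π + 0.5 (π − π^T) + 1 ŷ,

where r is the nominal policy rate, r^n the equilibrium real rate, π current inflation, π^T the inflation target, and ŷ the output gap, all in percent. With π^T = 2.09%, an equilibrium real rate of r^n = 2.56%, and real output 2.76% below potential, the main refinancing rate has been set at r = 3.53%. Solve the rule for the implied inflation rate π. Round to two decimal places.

Output 2.76% below potential → ŷ = -2.76.
Collecting π: r = r^n + (1 + 0.5) π − 0.5 π^T + 1 ŷ
1.5 π = 3.53 − 2.56 + 0.5 × 2.09 − 1 × (-2.76) = 4.775
π = 4.775 / 1.5 = 3.18

3.18%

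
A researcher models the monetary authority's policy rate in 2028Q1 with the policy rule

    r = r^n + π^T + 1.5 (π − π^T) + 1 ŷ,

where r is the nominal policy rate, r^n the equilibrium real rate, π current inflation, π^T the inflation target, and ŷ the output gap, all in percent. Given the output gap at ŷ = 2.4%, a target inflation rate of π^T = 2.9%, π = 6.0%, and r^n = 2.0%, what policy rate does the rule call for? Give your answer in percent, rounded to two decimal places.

11.95%

r = 2.0 + 2.9 + 1.5 × (6.0 − 2.9) + 1 × 2.4
   = 2.0 + 2.9 + 4.65 + 2.4 = 11.95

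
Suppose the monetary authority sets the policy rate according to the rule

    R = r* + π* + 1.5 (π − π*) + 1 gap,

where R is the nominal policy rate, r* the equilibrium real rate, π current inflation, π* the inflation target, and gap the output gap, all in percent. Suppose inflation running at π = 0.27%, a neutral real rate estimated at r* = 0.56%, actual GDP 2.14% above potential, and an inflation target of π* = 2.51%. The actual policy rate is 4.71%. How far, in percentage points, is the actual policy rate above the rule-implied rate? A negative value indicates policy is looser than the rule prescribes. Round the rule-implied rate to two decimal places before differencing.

2.86 pp

Output 2.14% above potential → gap = 2.14.
R = 0.56 + 2.51 + 1.5 × (0.27 − 2.51) + 1 × 2.14
   = 0.56 + 2.51 − 3.36 + 2.14 = 1.85
Deviation = 4.71 − 1.85 = 2.86 pp.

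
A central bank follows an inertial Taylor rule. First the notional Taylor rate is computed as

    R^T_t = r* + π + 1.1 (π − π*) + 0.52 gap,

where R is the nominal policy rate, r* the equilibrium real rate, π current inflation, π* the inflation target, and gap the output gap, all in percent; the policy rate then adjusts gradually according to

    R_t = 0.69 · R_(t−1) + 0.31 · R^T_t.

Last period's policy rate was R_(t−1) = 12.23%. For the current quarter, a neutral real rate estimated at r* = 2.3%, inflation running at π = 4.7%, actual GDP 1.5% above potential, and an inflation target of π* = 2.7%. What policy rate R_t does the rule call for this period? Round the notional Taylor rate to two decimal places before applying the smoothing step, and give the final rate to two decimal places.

11.53%

Output 1.5% above potential → gap = 1.5.
R^T_t = 2.3 + 4.7 + 1.1 × (4.7 − 2.7) + 0.52 × 1.5
   = 2.3 + 4.7 + 2.2 + 0.78 = 9.98
R_t = 0.69 × 12.23 + 0.31 × 9.98 = 8.4387 + 3.0938 = 11.53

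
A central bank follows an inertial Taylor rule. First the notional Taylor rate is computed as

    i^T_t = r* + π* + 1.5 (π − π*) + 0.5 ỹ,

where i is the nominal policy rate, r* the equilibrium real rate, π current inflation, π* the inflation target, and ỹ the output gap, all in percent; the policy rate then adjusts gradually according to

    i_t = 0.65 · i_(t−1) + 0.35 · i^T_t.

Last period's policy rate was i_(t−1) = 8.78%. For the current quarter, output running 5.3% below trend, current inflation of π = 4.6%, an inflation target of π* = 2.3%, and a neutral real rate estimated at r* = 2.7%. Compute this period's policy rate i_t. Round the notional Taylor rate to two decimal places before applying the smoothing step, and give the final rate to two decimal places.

7.74%

Output 5.3% below potential → ỹ = -5.3.
i^T_t = 2.7 + 2.3 + 1.5 × (4.6 − 2.3) + 0.5 × (-5.3)
   = 2.7 + 2.3 + 3.45 − 2.65 = 5.80
i_t = 0.65 × 8.78 + 0.35 × 5.80 = 5.707 + 2.03 = 7.74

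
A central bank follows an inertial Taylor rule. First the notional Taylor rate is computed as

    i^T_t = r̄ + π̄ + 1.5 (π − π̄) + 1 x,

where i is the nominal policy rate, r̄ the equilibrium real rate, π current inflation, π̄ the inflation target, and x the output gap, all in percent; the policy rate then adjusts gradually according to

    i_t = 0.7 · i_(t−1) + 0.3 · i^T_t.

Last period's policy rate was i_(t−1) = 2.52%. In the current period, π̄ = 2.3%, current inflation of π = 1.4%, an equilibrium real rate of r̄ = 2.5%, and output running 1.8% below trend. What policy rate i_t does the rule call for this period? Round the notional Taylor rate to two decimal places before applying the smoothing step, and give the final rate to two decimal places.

Output 1.8% below potential → x = -1.8.
i^T_t = 2.5 + 2.3 + 1.5 × (1.4 − 2.3) + 1 × (-1.8)
   = 2.5 + 2.3 − 1.35 − 1.8 = 1.65
i_t = 0.7 × 2.52 + 0.3 × 1.65 = 1.764 + 0.495 = 2.26

2.26%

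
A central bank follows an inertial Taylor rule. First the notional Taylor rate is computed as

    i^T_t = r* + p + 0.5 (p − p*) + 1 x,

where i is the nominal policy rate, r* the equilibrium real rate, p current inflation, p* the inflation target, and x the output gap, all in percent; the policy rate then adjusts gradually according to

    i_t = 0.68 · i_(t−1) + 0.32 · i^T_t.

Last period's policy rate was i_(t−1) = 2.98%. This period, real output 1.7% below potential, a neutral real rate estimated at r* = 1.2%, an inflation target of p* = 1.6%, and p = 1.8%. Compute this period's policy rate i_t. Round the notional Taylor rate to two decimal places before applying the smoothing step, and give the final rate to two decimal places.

2.47%

Output 1.7% below potential → x = -1.7.
i^T_t = 1.2 + 1.8 + 0.5 × (1.8 − 1.6) + 1 × (-1.7)
   = 1.2 + 1.8 + 0.1 − 1.7 = 1.40
i_t = 0.68 × 2.98 + 0.32 × 1.40 = 2.0264 + 0.448 = 2.47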